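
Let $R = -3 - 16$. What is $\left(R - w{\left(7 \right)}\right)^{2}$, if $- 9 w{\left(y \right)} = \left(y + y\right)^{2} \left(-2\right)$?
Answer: $\frac{316969}{81} \approx 3913.2$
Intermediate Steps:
$w{\left(y \right)} = \frac{8 y^{2}}{9}$ ($w{\left(y \right)} = - \frac{\left(y + y\right)^{2} \left(-2\right)}{9} = - \frac{\left(2 y\right)^{2} \left(-2\right)}{9} = - \frac{4 y^{2} \left(-2\right)}{9} = - \frac{\left(-8\right) y^{2}}{9} = \frac{8 y^{2}}{9}$)
$R = -19$ ($R = -3 - 16 = -19$)
$\left(R - w{\left(7 \right)}\right)^{2} = \left(-19 - \frac{8 \cdot 7^{2}}{9}\right)^{2} = \left(-19 - \frac{8}{9} \cdot 49\right)^{2} = \left(-19 - \frac{392}{9}\right)^{2} = \left(- \frac{563}{9}\right)^{2} = \frac{316969}{81}$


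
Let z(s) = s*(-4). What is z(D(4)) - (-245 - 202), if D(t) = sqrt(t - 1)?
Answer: 447 - 4*sqrt(3) ≈ 440.07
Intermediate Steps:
D(t) = sqrt(-1 + t)
z(s) = -4*s
z(D(4)) - (-245 - 202) = -4*sqrt(-1 + 4) - (-245 - 202) = -4*sqrt(3) - 1*(-447) = -4*sqrt(3) + 447 = 447 - 4*sqrt(3)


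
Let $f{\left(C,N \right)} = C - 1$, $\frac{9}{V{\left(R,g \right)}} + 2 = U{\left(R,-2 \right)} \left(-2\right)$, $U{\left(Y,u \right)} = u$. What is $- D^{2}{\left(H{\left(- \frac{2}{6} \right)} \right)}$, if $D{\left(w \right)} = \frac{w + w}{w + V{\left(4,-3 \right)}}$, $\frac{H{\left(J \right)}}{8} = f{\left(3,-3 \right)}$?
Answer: $- \frac{4096}{1681} \approx -2.4366$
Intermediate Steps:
$V{\left(R,g \right)} = \frac{9}{2}$ ($V{\left(R,g \right)} = \frac{9}{-2 - -4} = \frac{9}{-2 + 4} = \frac{9}{2}$)
$f{\left(C,N \right)} = -1 + C$
$H{\left(J \right)} = 16$ ($H{\left(J \right)} = 8 \left(-1 + 3\right) = 8 \cdot 2 = 16$)
$D{\left(w \right)} = \frac{2 w}{\frac{9}{2} + w}$ ($D{\left(w \right)} = \frac{w + w}{w + \frac{9}{2}} = \frac{2 w}{\frac{9}{2} + w}$)
$- D^{2}{\left(H{\left(- \frac{2}{6} \right)} \right)} = - \left(4 \cdot 16 \frac{1}{9 + 2 \cdot 16}\right)^{2} = - \left(4 \cdot 16 \frac{1}{9 + 32}\right)^{2} = - \left(4 \cdot 16 \cdot \frac{1}{41}\right)^{2} = - \left(\frac{64}{41}\right)^{2} = \left(-1\right) \frac{4096}{1681} = - \frac{4096}{1681}$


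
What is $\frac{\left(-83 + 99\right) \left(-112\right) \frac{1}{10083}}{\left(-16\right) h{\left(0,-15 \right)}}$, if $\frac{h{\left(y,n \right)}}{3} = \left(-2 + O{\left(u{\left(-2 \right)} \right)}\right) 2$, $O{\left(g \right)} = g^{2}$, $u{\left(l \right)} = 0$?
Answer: $- \frac{28}{30249} \approx -0.00092565$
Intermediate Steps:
$h{\left(y,n \right)} = -12$ ($h{\left(y,n \right)} = 3 \left(-2 + 0^{2}\right) 2 = 3 \left(-2 + 0\right) 2 = 3 \left(\left(-2\right) 2\right) = 3 \left(-4\right) = -12$)
$\frac{\left(-83 + 99\right) \left(-112\right) \frac{1}{10083}}{\left(-16\right) h{\left(0,-15 \right)}} = \frac{\left(-83 + 99\right) \left(-112\right) \frac{1}{10083}}{\left(-16\right) \left(-12\right)} = \frac{16 \left(-112\right) \frac{1}{10083}}{192} = \left(-1792\right) \frac{1}{10083} \cdot \frac{1}{192} = \left(- \frac{1792}{10083}\right) \frac{1}{192} = - \frac{28}{30249}$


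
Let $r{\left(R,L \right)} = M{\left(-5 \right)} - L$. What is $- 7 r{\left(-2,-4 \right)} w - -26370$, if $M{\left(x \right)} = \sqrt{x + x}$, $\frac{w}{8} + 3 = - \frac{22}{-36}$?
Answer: $\frac{242146}{9} + \frac{1204 i \sqrt{10}}{9} \approx 26905.0 + 423.04 i$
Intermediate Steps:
$w = - \frac{172}{9}$ ($w = -24 + 8 \left(- \frac{22}{-36}\right) = -24 + 8 \left(\left(-22\right) \left(- \frac{1}{36}\right)\right) = -24 + 8 \cdot \frac{11}{18} = -24 + \frac{44}{9} = - \frac{172}{9} \approx -19.111$)
$M{\left(x \right)} = \sqrt{2} \sqrt{x}$ ($M{\left(x \right)} = \sqrt{2 x} = \sqrt{2} \sqrt{x}$)
$r{\left(R,L \right)} = - L + i \sqrt{10}$ ($r{\left(R,L \right)} = \sqrt{2} \sqrt{-5} - L = \sqrt{2} i \sqrt{5} - L = i \sqrt{10} - L = - L + i \sqrt{10}$)
$- 7 r{\left(-2,-4 \right)} w - -26370 = - 7 \left(\left(-1\right) \left(-4\right) + i \sqrt{10}\right) \left(- \frac{172}{9}\right) - -26370 = - 7 \left(4 + i \sqrt{10}\right) \left(- \frac{172}{9}\right) + 26370 = \left(-28 - 7 i \sqrt{10}\right) \left(- \frac{172}{9}\right) + 26370 = \left(\frac{4816}{9} + \frac{1204 i \sqrt{10}}{9}\right) + 26370 = \frac{242146}{9} + \frac{1204 i \sqrt{10}}{9}$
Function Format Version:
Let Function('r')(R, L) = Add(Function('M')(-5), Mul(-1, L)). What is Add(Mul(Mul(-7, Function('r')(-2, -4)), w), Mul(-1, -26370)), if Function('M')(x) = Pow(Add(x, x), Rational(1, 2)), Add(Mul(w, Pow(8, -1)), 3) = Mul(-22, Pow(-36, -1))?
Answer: Add(Rational(242146, 9), Mul(Rational(1204, 9), I, Pow(10, Rational(1, 2)))) ≈ Add(26905., Mul(423.04, I))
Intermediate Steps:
w = Rational(-172, 9) (w = Add(-24, Mul(8, Mul(-22, Pow(-36, -1)))) = Add(-24, Mul(8, Mul(-22, Rational(-1, 36)))) = Add(-24, Mul(8, Rational(11, 18))) = Add(-24, Rational(44, 9)) = Rational(-172, 9) ≈ -19.111)
Function('M')(x) = Mul(Pow(2, Rational(1, 2)), Pow(x, Rational(1, 2))) (Function('M')(x) = Pow(Mul(2, x), Rational(1, 2)) = Mul(Pow(2, Rational(1, 2)), Pow(x, Rational(1, 2))))
Function('r')(R, L) = Add(Mul(-1, L), Mul(I, Pow(10, Rational(1, 2)))) (Function('r')(R, L) = Add(Mul(Pow(2, Rational(1, 2)), Pow(-5, Rational(1, 2))), Mul(-1, L)) = Add(Mul(Pow(2, Rational(1, 2)), Mul(I, Pow(5, Rational(1, 2)))), Mul(-1, L)) = Add(Mul(I, Pow(10, Rational(1, 2))), Mul(-1, L)) = Add(Mul(-1, L), Mul(I, Pow(10, Rational(1, 2)))))
Add(Mul(Mul(-7, Function('r')(-2, -4)), w), Mul(-1, -26370)) = Add(Mul(Mul(-7, Add(Mul(-1, -4), Mul(I, Pow(10, Rational(1, 2))))), Rational(-172, 9)), Mul(-1, -26370)) = Add(Mul(Mul(-7, Add(4, Mul(I, Pow(10, Rational(1, 2))))), Rational(-172, 9)), 26370) = Add(Mul(Add(-28, Mul(-7, I, Pow(10, Rational(1, 2)))), Rational(-172, 9)), 26370) = Add(Add(Rational(4816, 9), Mul(Rational(1204, 9), I, Pow(10, Rational(1, 2)))), 26370) = Add(Rational(242146, 9), Mul(Rational(1204, 9), I, Pow(10, Rational(1, 2))))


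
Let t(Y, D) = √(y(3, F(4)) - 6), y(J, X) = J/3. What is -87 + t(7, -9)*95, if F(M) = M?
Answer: -87 + 95*I*√5 ≈ -87.0 + 212.43*I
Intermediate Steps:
y(J, X) = J/3 (y(J, X) = J*(⅓) = J/3)
t(Y, D) = I*√5 (t(Y, D) = √((⅓)*3 - 6) = √(1 - 6) = √(-5) = I*√5)
-87 + t(7, -9)*95 = -87 + (I*√5)*95 = -87 + 95*I*√5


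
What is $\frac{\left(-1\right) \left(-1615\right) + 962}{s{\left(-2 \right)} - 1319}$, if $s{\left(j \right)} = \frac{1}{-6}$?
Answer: $- \frac{15462}{7915} \approx -1.9535$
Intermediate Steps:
$s{\left(j \right)} = - \frac{1}{6}$
$\frac{\left(-1\right) \left(-1615\right) + 962}{s{\left(-2 \right)} - 1319} = \frac{\left(-1\right) \left(-1615\right) + 962}{- \frac{1}{6} - 1319} = \frac{1615 + 962}{- \frac{7915}{6}} = 2577 \left(- \frac{6}{7915}\right) = - \frac{15462}{7915}$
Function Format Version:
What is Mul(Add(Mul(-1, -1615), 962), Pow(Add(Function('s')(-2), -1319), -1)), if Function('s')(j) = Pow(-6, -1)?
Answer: Rational(-15462, 7915) ≈ -1.9535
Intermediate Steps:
Function('s')(j) = Rational(-1, 6)
Mul(Add(Mul(-1, -1615), 962), Pow(Add(Function('s')(-2), -1319), -1)) = Mul(Add(Mul(-1, -1615), 962), Pow(Add(Rational(-1, 6), -1319), -1)) = Mul(Add(1615, 962), Pow(Rational(-7915, 6), -1)) = Mul(2577, Rational(-6, 7915)) = Rational(-15462, 7915)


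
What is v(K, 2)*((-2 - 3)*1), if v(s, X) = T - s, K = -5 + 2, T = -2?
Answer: -5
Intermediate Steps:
K = -3
v(s, X) = -2 - s
v(K, 2)*((-2 - 3)*1) = (-2 - 1*(-3))*((-2 - 3)*1) = (-2 + 3)*(-5*1) = 1*(-5) = -5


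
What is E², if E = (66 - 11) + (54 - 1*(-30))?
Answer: 19321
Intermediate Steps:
E = 139 (E = 55 + (54 + 30) = 55 + 84 = 139)
E² = 139² = 19321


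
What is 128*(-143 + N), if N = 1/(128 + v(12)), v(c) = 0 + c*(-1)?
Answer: -530784/29 ≈ -18303.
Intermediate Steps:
v(c) = -c (v(c) = 0 - c = -c)
N = 1/116 (N = 1/(128 - 1*12) = 1/(128 - 12) = 1/116 ≈ 0.0086207)
128*(-143 + N) = 128*(-143 + 1/116) = 128*(-16587/116) = -530784/29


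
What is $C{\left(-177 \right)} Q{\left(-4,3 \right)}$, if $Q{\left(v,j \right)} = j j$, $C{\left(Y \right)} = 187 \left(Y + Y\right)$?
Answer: $-595782$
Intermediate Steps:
$C{\left(Y \right)} = 374 Y$ ($C{\left(Y \right)} = 187 \cdot 2 Y = 374 Y$)
$Q{\left(v,j \right)} = j^{2}$
$C{\left(-177 \right)} Q{\left(-4,3 \right)} = 374 \left(-177\right) 3^{2} = \left(-66198\right) 9 = -595782$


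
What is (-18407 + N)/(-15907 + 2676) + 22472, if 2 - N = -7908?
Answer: 297337529/13231 ≈ 22473.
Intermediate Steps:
N = 7910 (N = 2 - 1*(-7908) = 2 + 7908 = 7910)
(-18407 + N)/(-15907 + 2676) + 22472 = (-18407 + 7910)/(-15907 + 2676) + 22472 = -10497/(-13231) + 22472 = -10497*(-1/13231) + 22472 = 10497/13231 + 22472 = 297337529/13231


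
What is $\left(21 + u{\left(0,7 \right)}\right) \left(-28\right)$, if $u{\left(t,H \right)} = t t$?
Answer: $-588$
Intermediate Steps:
$u{\left(t,H \right)} = t^{2}$
$\left(21 + u{\left(0,7 \right)}\right) \left(-28\right) = \left(21 + 0^{2}\right) \left(-28\right) = \left(21 + 0\right) \left(-28\right) = 21 \left(-28\right) = -588$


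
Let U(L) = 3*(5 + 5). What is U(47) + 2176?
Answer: 2206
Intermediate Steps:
U(L) = 30 (U(L) = 3*10 = 30)
U(47) + 2176 = 30 + 2176 = 2206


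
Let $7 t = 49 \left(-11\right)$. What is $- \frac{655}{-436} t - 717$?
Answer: $- \frac{363047}{436} \approx -832.68$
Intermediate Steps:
$t = -77$ ($t = \frac{49 \left(-11\right)}{7} = \frac{1}{7} \left(-539\right) = -77$)
$- \frac{655}{-436} t - 717 = - \frac{655}{-436} \left(-77\right) - 717 = \left(-655\right) \left(- \frac{1}{436}\right) \left(-77\right) - 717 = \frac{655}{436} \left(-77\right) - 717 = - \frac{50435}{436} - 717 = - \frac{363047}{436}$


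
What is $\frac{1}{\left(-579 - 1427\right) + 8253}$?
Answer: $\frac{1}{6247} \approx 0.00016008$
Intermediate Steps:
$\frac{1}{\left(-579 - 1427\right) + 8253} = \frac{1}{-2006 + 8253} = \frac{1}{6247}$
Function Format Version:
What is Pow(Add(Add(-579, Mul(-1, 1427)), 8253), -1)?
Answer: Rational(1, 6247) ≈ 0.00016008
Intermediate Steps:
Pow(Add(Add(-579, Mul(-1, 1427)), 8253), -1) = Pow(Add(Add(-579, -1427), 8253), -1) = Pow(Add(-2006, 8253), -1) = Pow(6247, -1) = Rational(1, 6247)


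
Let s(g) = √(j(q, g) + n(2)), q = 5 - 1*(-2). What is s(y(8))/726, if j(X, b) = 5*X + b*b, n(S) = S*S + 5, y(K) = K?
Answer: √3/121 ≈ 0.014314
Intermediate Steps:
q = 7 (q = 5 + 2 = 7)
n(S) = 5 + S² (n(S) = S² + 5 = 5 + S²)
j(X, b) = b² + 5*X (j(X, b) = 5*X + b² = b² + 5*X)
s(g) = √(44 + g²) (s(g) = √((g² + 5*7) + (5 + 2²)) = √((g² + 35) + (5 + 4)) = √((35 + g²) + 9) = √(44 + g²))
s(y(8))/726 = √(44 + 8²)/726 = √(44 + 64)*(1/726) = √108*(1/726) = (6*√3)*(1/726) = √3/121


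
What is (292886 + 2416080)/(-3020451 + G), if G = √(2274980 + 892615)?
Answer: -1363716510611/1520520179301 - 1354483*√351955/1520520179301 ≈ -0.89740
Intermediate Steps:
G = 3*√351955 (G = √3167595 = 3*√351955 ≈ 1779.8)
(292886 + 2416080)/(-3020451 + G) = (292886 + 2416080)/(-3020451 + 3*√351955) = 2708966/(-3020451 + 3*√351955)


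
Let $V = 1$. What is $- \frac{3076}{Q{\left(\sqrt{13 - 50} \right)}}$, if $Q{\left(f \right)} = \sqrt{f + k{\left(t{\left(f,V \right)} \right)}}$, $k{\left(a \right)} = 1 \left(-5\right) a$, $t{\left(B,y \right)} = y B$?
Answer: $- \frac{1538 \cdot 37^{\frac{3}{4}}}{37 \sqrt{- i}} \approx -440.95 - 440.95 i$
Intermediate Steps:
$t{\left(B,y \right)} = B y$
$k{\left(a \right)} = - 5 a$
$Q{\left(f \right)} = 2 \sqrt{- f}$ ($Q{\left(f \right)} = \sqrt{f - 5 f 1} = \sqrt{f - 5 f} = \sqrt{- 4 f} = 2 \sqrt{- f}$)
$- \frac{3076}{Q{\left(\sqrt{13 - 50} \right)}} = - \frac{3076}{2 \sqrt{- \sqrt{13 - 50}}} = - \frac{3076}{2 \sqrt{- \sqrt{-37}}} = - \frac{3076}{2 \sqrt{- i \sqrt{37}}} = - \frac{3076}{2 \sqrt[4]{37} \sqrt{- i}} = - 3076 \frac{37^{\frac{3}{4}}}{74 \sqrt{- i}} = - \frac{1538 \cdot 37^{\frac{3}{4}}}{37 \sqrt{- i}}$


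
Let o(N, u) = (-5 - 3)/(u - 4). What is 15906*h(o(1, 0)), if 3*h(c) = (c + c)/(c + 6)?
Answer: 2651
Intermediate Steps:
o(N, u) = -8/(-4 + u)
h(c) = 2*c/(3*(6 + c)) (h(c) = ((c + c)/(c + 6))/3 = ((2*c)/(6 + c))/3 = (2*c/(6 + c))/3 = 2*c/(3*(6 + c)))
15906*h(o(1, 0)) = 15906*(2*(-8/(-4 + 0))/(3*(6 - 8/(-4 + 0)))) = 15906*(2*(-8/(-4))/(3*(6 - 8/(-4)))) = 15906*(2*(-8*(-1/4))/(3*(6 - 8*(-1/4)))) = 15906*((2/3)*2/(6 + 2)) = 15906*((2/3)*2/8) = 15906*((2/3)*2*(1/8)) = 15906*(1/6) = 2651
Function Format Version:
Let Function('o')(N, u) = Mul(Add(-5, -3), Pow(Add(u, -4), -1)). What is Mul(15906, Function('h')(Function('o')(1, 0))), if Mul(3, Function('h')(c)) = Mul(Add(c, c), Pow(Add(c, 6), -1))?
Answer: 2651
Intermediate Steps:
Function('o')(N, u) = Mul(-8, Pow(Add(-4, u), -1))
Function('h')(c) = Mul(Rational(2, 3), c, Pow(Add(6, c), -1)) (Function('h')(c) = Mul(Rational(1, 3), Mul(Add(c, c), Pow(Add(c, 6), -1))) = Mul(Rational(1, 3), Mul(Mul(2, c), Pow(Add(6, c), -1))) = Mul(Rational(1, 3), Mul(2, c, Pow(Add(6, c), -1))) = Mul(Rational(2, 3), c, Pow(Add(6, c), -1)))
Mul(15906, Function('h')(Function('o')(1, 0))) = Mul(15906, Mul(Rational(2, 3), Mul(-8, Pow(Add(-4, 0), -1)), Pow(Add(6, Mul(-8, Pow(Add(-4, 0), -1))), -1))) = Mul(15906, Mul(Rational(2, 3), Mul(-8, Pow(-4, -1)), Pow(Add(6, Mul(-8, Pow(-4, -1))), -1))) = Mul(15906, Mul(Rational(2, 3), Mul(-8, Rational(-1, 4)), Pow(Add(6, Mul(-8, Rational(-1, 4))), -1))) = Mul(15906, Mul(Rational(2, 3), 2, Pow(Add(6, 2), -1))) = Mul(15906, Mul(Rational(2, 3), 2, Pow(8, -1))) = Mul(15906, Mul(Rational(2, 3), 2, Rational(1, 8))) = Mul(15906, Rational(1, 6)) = 2651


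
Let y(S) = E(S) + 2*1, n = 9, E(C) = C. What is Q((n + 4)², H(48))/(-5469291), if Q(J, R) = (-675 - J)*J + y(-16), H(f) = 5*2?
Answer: 15850/607699 ≈ 0.026082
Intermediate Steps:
H(f) = 10
y(S) = 2 + S (y(S) = S + 2*1 = S + 2 = 2 + S)
Q(J, R) = -14 + J*(-675 - J) (Q(J, R) = (-675 - J)*J + (2 - 16) = J*(-675 - J) - 14 = -14 + J*(-675 - J))
Q((n + 4)², H(48))/(-5469291) = (-14 - ((9 + 4)²)² - 675*(9 + 4)²)/(-5469291) = (-14 - (13²)² - 675*13²)*(-1/5469291) = (-14 - 1*169² - 675*169)*(-1/5469291) = (-14 - 1*28561 - 114075)*(-1/5469291) = (-14 - 28561 - 114075)*(-1/5469291) = -142650*(-1/5469291) = 15850/607699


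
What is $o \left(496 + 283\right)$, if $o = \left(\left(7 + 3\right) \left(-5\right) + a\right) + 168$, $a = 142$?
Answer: $202540$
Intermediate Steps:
$o = 260$ ($o = \left(\left(7 + 3\right) \left(-5\right) + 142\right) + 168 = \left(10 \left(-5\right) + 142\right) + 168 = \left(-50 + 142\right) + 168 = 92 + 168 = 260$)
$o \left(496 + 283\right) = 260 \left(496 + 283\right) = 260 \cdot 779 = 202540$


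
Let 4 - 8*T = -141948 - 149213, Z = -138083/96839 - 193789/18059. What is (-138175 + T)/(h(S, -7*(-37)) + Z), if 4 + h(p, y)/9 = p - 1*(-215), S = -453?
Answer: 1423946789456735/30641441080368 ≈ 46.471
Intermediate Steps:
Z = -21259973868/1748815501 (Z = -138083*1/96839 - 193789*1/18059 = -138083/96839 - 193789/18059 = -21259973868/1748815501 ≈ -12.157)
T = 291165/8 (T = ½ - (-141948 - 149213)/8 = ½ - ⅛*(-291161) = ½ + 291161/8 = 291165/8 ≈ 36396.)
h(p, y) = 1899 + 9*p (h(p, y) = -36 + 9*(p - 1*(-215)) = -36 + 9*(p + 215) = -36 + 9*(215 + p) = -36 + (1935 + 9*p) = 1899 + 9*p)
(-138175 + T)/(h(S, -7*(-37)) + Z) = (-138175 + 291165/8)/((1899 + 9*(-453)) - 21259973868/1748815501) = -814235/(8*((1899 - 4077) - 21259973868/1748815501)) = -814235/(8*(-2178 - 21259973868/1748815501)) = -814235/(8*(-3830180135046/1748815501)) = -814235/8*(-1748815501/3830180135046) = 1423946789456735/30641441080368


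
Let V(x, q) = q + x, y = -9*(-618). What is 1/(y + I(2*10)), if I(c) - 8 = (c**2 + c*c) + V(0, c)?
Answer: 1/6390 ≈ 0.00015649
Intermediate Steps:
y = 5562
I(c) = 8 + c + 2*c**2 (I(c) = 8 + ((c**2 + c*c) + (c + 0)) = 8 + ((c**2 + c**2) + c) = 8 + (2*c**2 + c) = 8 + (c + 2*c**2) = 8 + c + 2*c**2)
1/(y + I(2*10)) = 1/(5562 + (8 + 2*10 + 2*(2*10)**2)) = 1/(5562 + (8 + 20 + 2*20**2)) = 1/(5562 + (8 + 20 + 2*400)) = 1/(5562 + (8 + 20 + 800)) = 1/(5562 + 828) = 1/6390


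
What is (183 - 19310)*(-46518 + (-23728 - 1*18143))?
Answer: 1690616403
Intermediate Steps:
(183 - 19310)*(-46518 + (-23728 - 1*18143)) = -19127*(-46518 + (-23728 - 18143)) = -19127*(-46518 - 41871) = -19127*(-88389) = 1690616403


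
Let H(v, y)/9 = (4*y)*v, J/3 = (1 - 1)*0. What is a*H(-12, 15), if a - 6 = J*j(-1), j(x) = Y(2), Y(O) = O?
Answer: -38880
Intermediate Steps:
j(x) = 2
J = 0 (J = 3*((1 - 1)*0) = 3*(0*0) = 3*0 = 0)
H(v, y) = 36*v*y (H(v, y) = 9*((4*y)*v) = 9*(4*v*y) = 36*v*y)
a = 6 (a = 6 + 0*2 = 6 + 0 = 6)
a*H(-12, 15) = 6*(36*(-12)*15) = 6*(-6480) = -38880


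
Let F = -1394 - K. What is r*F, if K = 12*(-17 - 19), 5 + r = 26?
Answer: -20202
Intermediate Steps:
r = 21 (r = -5 + 26 = 21)
K = -432 (K = 12*(-36) = -432)
F = -962 (F = -1394 - 1*(-432) = -1394 + 432 = -962)
r*F = 21*(-962) = -20202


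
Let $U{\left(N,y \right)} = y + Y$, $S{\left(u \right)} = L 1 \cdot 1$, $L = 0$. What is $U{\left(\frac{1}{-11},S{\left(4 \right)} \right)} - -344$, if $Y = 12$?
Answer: $356$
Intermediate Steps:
$S{\left(u \right)} = 0$ ($S{\left(u \right)} = 0 \cdot 1 \cdot 1 = 0 \cdot 1 = 0$)
$U{\left(N,y \right)} = 12 + y$ ($U{\left(N,y \right)} = y + 12 = 12 + y$)
$U{\left(\frac{1}{-11},S{\left(4 \right)} \right)} - -344 = \left(12 + 0\right) - -344 = 12 + 344 = 356$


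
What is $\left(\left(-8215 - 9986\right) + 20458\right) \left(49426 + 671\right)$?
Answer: $113068929$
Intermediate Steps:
$\left(\left(-8215 - 9986\right) + 20458\right) \left(49426 + 671\right) = \left(-18201 + 20458\right) 50097 = 2257 \cdot 50097 = 113068929$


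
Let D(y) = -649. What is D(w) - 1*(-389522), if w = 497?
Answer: 388873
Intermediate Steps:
D(w) - 1*(-389522) = -649 - 1*(-389522) = -649 + 389522 = 388873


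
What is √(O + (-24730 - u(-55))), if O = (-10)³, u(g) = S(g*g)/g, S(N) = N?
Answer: 5*I*√1027 ≈ 160.23*I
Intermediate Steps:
u(g) = g (u(g) = (g*g)/g = g²/g = g)
O = -1000
√(O + (-24730 - u(-55))) = √(-1000 + (-24730 - 1*(-55))) = √(-1000 + (-24730 + 55)) = √(-1000 - 24675) = √(-25675) = 5*I*√1027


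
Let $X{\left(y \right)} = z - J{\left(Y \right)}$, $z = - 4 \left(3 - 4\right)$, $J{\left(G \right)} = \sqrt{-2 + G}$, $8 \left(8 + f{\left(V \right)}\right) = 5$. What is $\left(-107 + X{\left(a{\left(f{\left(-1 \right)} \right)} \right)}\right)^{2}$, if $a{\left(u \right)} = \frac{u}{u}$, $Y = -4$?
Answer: $\left(103 + i \sqrt{6}\right)^{2} \approx 10603.0 + 504.59 i$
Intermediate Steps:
$f{\left(V \right)} = - \frac{59}{8}$ ($f{\left(V \right)} = -8 + \frac{1}{8} \cdot 5 = -8 + \frac{5}{8} = - \frac{59}{8}$)
$z = 4$ ($z = \left(-4\right) \left(-1\right) = 4$)
$a{\left(u \right)} = 1$
$X{\left(y \right)} = 4 - i \sqrt{6}$ ($X{\left(y \right)} = 4 - \sqrt{-2 - 4} = 4 - \sqrt{-6} = 4 - i \sqrt{6}$)
$\left(-107 + X{\left(a{\left(f{\left(-1 \right)} \right)} \right)}\right)^{2} = \left(-107 + \left(4 - i \sqrt{6}\right)\right)^{2} = \left(-103 - i \sqrt{6}\right)^{2}$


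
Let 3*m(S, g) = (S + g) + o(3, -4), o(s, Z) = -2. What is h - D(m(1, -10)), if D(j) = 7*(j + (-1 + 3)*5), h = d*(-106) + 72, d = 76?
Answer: -24085/3 ≈ -8028.3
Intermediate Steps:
m(S, g) = -⅔ + S/3 + g/3 (m(S, g) = ((S + g) - 2)/3 = (-2 + S + g)/3 = -⅔ + S/3 + g/3)
h = -7984 (h = 76*(-106) + 72 = -8056 + 72 = -7984)
D(j) = 70 + 7*j (D(j) = 7*(j + 2*5) = 7*(j + 10) = 7*(10 + j) = 70 + 7*j)
h - D(m(1, -10)) = -7984 - (70 + 7*(-⅔ + (⅓)*1 + (⅓)*(-10))) = -7984 - (70 + 7*(-⅔ + ⅓ - 10/3)) = -7984 - (70 + 7*(-11/3)) = -7984 - (70 - 77/3) = -7984 - 1*133/3 = -7984 - 133/3 = -24085/3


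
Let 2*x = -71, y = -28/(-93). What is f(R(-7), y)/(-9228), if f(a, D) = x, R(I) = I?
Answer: 71/18456 ≈ 0.0038470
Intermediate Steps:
y = 28/93 (y = -28*(-1/93) = 28/93 ≈ 0.30108)
x = -71/2 (x = (½)*(-71) = -71/2 ≈ -35.500)
f(a, D) = -71/2
f(R(-7), y)/(-9228) = -71/2/(-9228) = -71/2*(-1/9228) = 71/18456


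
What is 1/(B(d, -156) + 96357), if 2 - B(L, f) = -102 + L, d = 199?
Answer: 1/96262 ≈ 1.0388e-5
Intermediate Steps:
B(L, f) = 104 - L (B(L, f) = 2 - (-102 + L) = 2 + (102 - L) = 104 - L)
1/(B(d, -156) + 96357) = 1/((104 - 1*199) + 96357) = 1/((104 - 199) + 96357) = 1/(-95 + 96357) = 1/96262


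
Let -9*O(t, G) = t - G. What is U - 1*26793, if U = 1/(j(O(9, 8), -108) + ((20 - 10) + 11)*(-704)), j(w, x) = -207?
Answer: -401653864/14991 ≈ -26793.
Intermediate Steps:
O(t, G) = -t/9 + G/9 (O(t, G) = -(t - G)/9 = -t/9 + G/9)
U = -1/14991 (U = 1/(-207 + ((20 - 10) + 11)*(-704)) = 1/(-207 + (10 + 11)*(-704)) = 1/(-207 + 21*(-704)) = 1/(-207 - 14784) = 1/(-14991) = -1/14991 ≈ -6.6707e-5)
U - 1*26793 = -1/14991 - 1*26793 = -1/14991 - 26793 = -401653864/14991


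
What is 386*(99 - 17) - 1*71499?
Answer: -39847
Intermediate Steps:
386*(99 - 17) - 1*71499 = 386*82 - 71499 = 31652 - 71499 = -39847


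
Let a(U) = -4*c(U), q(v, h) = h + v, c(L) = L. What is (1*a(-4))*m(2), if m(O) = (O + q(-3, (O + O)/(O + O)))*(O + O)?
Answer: 0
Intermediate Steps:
a(U) = -4*U
m(O) = 2*O*(-2 + O) (m(O) = (O + ((O + O)/(O + O) - 3))*(O + O) = (O + ((2*O)/((2*O)) - 3))*(2*O) = (O + ((2*O)*(1/(2*O)) - 3))*(2*O) = (O + (1 - 3))*(2*O) = (O - 2)*(2*O) = (-2 + O)*(2*O) = 2*O*(-2 + O))
(1*a(-4))*m(2) = (1*(-4*(-4)))*(2*2*(-2 + 2)) = (1*16)*(2*2*0) = 16*0 = 0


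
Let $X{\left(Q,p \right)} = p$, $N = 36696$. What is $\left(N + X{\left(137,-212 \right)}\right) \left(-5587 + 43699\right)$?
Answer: $1390478208$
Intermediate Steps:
$\left(N + X{\left(137,-212 \right)}\right) \left(-5587 + 43699\right) = \left(36696 - 212\right) \left(-5587 + 43699\right) = 36484 \cdot 38112 = 1390478208$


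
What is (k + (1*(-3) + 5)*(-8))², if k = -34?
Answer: 2500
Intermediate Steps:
(k + (1*(-3) + 5)*(-8))² = (-34 + (1*(-3) + 5)*(-8))² = (-34 + (-3 + 5)*(-8))² = (-34 + 2*(-8))² = (-34 - 16)² = (-50)² = 2500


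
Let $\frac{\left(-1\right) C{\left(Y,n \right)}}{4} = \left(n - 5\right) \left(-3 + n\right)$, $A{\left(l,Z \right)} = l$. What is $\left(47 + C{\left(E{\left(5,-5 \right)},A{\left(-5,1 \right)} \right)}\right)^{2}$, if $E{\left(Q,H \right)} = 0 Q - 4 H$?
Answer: $74529$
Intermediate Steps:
$E{\left(Q,H \right)} = - 4 H$ ($E{\left(Q,H \right)} = 0 - 4 H = - 4 H$)
$C{\left(Y,n \right)} = - 4 \left(-5 + n\right) \left(-3 + n\right)$ ($C{\left(Y,n \right)} = - 4 \left(n - 5\right) \left(-3 + n\right) = - 4 \left(-5 + n\right) \left(-3 + n\right)$)
$\left(47 + C{\left(E{\left(5,-5 \right)},A{\left(-5,1 \right)} \right)}\right)^{2} = \left(47 - \left(220 + 100\right)\right)^{2} = \left(47 - 320\right)^{2} = \left(-273\right)^{2} = 74529$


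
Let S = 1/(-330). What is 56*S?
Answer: -28/165 ≈ -0.16970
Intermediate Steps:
S = -1/330 ≈ -0.0030303
56*S = 56*(-1/330) = -28/165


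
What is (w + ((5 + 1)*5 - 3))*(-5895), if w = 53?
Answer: -471600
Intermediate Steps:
(w + ((5 + 1)*5 - 3))*(-5895) = (53 + ((5 + 1)*5 - 3))*(-5895) = (53 + (6*5 - 3))*(-5895) = (53 + (30 - 3))*(-5895) = (53 + 27)*(-5895) = 80*(-5895) = -471600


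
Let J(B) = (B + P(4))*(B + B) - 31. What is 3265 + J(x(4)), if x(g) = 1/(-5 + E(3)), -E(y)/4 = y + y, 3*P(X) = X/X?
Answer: 8159330/2523 ≈ 3234.0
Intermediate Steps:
P(X) = ⅓ (P(X) = (X/X)/3 = (⅓)*1 = ⅓)
E(y) = -8*y (E(y) = -4*(y + y) = -8*y)
x(g) = -1/29 (x(g) = 1/(-5 - 8*3) = 1/(-5 - 24) = 1/(-29) = -1/29)
J(B) = -31 + 2*B*(⅓ + B) (J(B) = (B + ⅓)*(B + B) - 31 = (⅓ + B)*(2*B) - 31 = 2*B*(⅓ + B) - 31 = -31 + 2*B*(⅓ + B))
3265 + J(x(4)) = 3265 + (-31 + 2*(-1/29)² + (⅔)*(-1/29)) = 3265 + (-31 + 2*(1/841) - 2/87) = 3265 + (-31 + 2/841 - 2/87) = 3265 - 78265/2523 = 8159330/2523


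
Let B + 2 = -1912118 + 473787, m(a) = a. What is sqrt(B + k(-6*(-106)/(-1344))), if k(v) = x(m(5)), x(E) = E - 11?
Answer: I*sqrt(1438339) ≈ 1199.3*I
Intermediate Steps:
x(E) = -11 + E
k(v) = -6 (k(v) = -11 + 5 = -6)
B = -1438333 (B = -2 + (-1912118 + 473787) = -2 - 1438331 = -1438333)
sqrt(B + k(-6*(-106)/(-1344))) = sqrt(-1438333 - 6) = sqrt(-1438339) = I*sqrt(1438339)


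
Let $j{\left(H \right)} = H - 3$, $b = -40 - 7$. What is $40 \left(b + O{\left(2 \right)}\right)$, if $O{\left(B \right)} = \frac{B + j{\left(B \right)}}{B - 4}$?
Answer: $-1900$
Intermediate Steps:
$b = -47$
$j{\left(H \right)} = -3 + H$ ($j{\left(H \right)} = H - 3 = -3 + H$)
$O{\left(B \right)} = \frac{-3 + 2 B}{-4 + B}$ ($O{\left(B \right)} = \frac{B + \left(-3 + B\right)}{B - 4} = \frac{-3 + 2 B}{-4 + B}$)
$40 \left(b + O{\left(2 \right)}\right) = 40 \left(-47 + \frac{-3 + 2 \cdot 2}{-4 + 2}\right) = 40 \left(-47 + \frac{-3 + 4}{-2}\right) = 40 \left(-47 - \frac{1}{2}\right) = 40 \left(- \frac{95}{2}\right) = -1900$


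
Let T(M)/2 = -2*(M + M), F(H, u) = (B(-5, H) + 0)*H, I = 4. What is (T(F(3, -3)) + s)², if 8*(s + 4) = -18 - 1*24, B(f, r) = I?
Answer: 177241/16 ≈ 11078.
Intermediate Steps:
B(f, r) = 4
F(H, u) = 4*H (F(H, u) = (4 + 0)*H = 4*H)
T(M) = -8*M (T(M) = 2*(-2*(M + M)) = 2*(-4*M) = -8*M)
s = -37/4 (s = -4 + (-18 - 1*24)/8 = -4 + (-18 - 24)/8 = -4 + (⅛)*(-42) = -4 - 21/4 = -37/4 ≈ -9.2500)
(T(F(3, -3)) + s)² = (-32*3 - 37/4)² = (-8*12 - 37/4)² = (-96 - 37/4)² = (-421/4)² = 177241/16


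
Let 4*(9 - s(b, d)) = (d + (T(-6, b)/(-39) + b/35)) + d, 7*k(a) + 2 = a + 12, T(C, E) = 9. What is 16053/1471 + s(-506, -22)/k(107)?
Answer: 61300817/4971980 ≈ 12.329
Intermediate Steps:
k(a) = 10/7 + a/7 (k(a) = -2/7 + (a + 12)/7 = -2/7 + (12 + a)/7 = -2/7 + (12/7 + a/7) = 10/7 + a/7)
s(b, d) = 471/52 - d/2 - b/140 (s(b, d) = 9 - ((d + (9/(-39) + b/35)) + d)/4 = 9 - ((d + (9*(-1/39) + b*(1/35))) + d)/4 = 9 - ((d + (-3/13 + b/35)) + d)/4 = 9 - ((-3/13 + d + b/35) + d)/4 = 9 - (-3/13 + 2*d + b/35)/4 = 9 + (3/52 - d/2 - b/140) = 471/52 - d/2 - b/140)
16053/1471 + s(-506, -22)/k(107) = 16053/1471 + (471/52 - ½*(-22) - 1/140*(-506))/(10/7 + (⅐)*107) = 16053*(1/1471) + (471/52 + 11 + 253/70)/(10/7 + 107/7) = 16053/1471 + 43083/(1820*(117/7)) = 16053/1471 + (43083/1820)*(7/117) = 16053/1471 + 4787/3380 = 61300817/4971980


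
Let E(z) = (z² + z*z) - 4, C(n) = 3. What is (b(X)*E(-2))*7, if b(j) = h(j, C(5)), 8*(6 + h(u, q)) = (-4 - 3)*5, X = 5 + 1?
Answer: -581/2 ≈ -290.50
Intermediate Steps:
X = 6
h(u, q) = -83/8 (h(u, q) = -6 + ((-4 - 3)*5)/8 = -6 + (-7*5)/8 = -6 + (⅛)*(-35) = -6 - 35/8 = -83/8)
b(j) = -83/8
E(z) = -4 + 2*z² (E(z) = (z² + z²) - 4 = 2*z² - 4 = -4 + 2*z²)
(b(X)*E(-2))*7 = -83*(-4 + 2*(-2)²)/8*7 = -83*(-4 + 2*4)/8*7 = -83*(-4 + 8)/8*7 = -83/8*4*7 = -83/2*7 = -581/2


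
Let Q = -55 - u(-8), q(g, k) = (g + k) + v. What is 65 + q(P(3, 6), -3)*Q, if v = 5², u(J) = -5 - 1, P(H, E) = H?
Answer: -1160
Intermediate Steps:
u(J) = -6
v = 25
q(g, k) = 25 + g + k (q(g, k) = (g + k) + 25 = 25 + g + k)
Q = -49 (Q = -55 - 1*(-6) = -55 + 6 = -49)
65 + q(P(3, 6), -3)*Q = 65 + (25 + 3 - 3)*(-49) = 65 + 25*(-49) = 65 - 1225 = -1160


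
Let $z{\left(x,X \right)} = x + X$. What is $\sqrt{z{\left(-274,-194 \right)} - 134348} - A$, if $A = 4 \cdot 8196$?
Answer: $-32784 + 4 i \sqrt{8426} \approx -32784.0 + 367.17 i$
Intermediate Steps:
$z{\left(x,X \right)} = X + x$
$A = 32784$
$\sqrt{z{\left(-274,-194 \right)} - 134348} - A = \sqrt{\left(-194 - 274\right) - 134348} - 32784 = \sqrt{-468 - 134348} - 32784 = \sqrt{-134816} - 32784 = 4 i \sqrt{8426} - 32784 = -32784 + 4 i \sqrt{8426}$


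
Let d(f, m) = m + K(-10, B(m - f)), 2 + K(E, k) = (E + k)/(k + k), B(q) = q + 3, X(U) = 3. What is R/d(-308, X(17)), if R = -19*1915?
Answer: -5712445/233 ≈ -24517.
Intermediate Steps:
B(q) = 3 + q
K(E, k) = -2 + (E + k)/(2*k) (K(E, k) = -2 + (E + k)/(k + k) = -2 + (E + k)/((2*k)) = -2 + (E + k)*(1/(2*k)) = -2 + (E + k)/(2*k))
R = -36385
d(f, m) = m + (-19 - 3*m + 3*f)/(2*(3 + m - f)) (d(f, m) = m + (-10 - 3*(3 + (m - f)))/(2*(3 + (m - f))) = m + (-10 - 3*(3 + m - f))/(2*(3 + m - f)) = m + (-10 + (-9 - 3*m + 3*f))/(2*(3 + m - f)) = m + (-19 - 3*m + 3*f)/(2*(3 + m - f)))
R/d(-308, X(17)) = -36385*2*(3 + 3 - 1*(-308))/(-19 - 3*3 + 3*(-308) + 2*3*(3 + 3 - 1*(-308))) = -36385*2*(3 + 3 + 308)/(-19 - 9 - 924 + 2*3*(3 + 3 + 308)) = -36385*628/(-19 - 9 - 924 + 2*3*314) = -36385*628/(-19 - 9 - 924 + 1884) = -36385/((1/2)*(1/314)*932) = -36385/233/157 = -36385*157/233 = -5712445/233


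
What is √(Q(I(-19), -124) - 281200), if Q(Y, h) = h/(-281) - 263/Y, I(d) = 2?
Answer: 7*I*√1813402590/562 ≈ 530.41*I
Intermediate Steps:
Q(Y, h) = -263/Y - h/281 (Q(Y, h) = h*(-1/281) - 263/Y = -h/281 - 263/Y = -263/Y - h/281)
√(Q(I(-19), -124) - 281200) = √((-263/2 - 1/281*(-124)) - 281200) = √((-263*½ + 124/281) - 281200) = √((-263/2 + 124/281) - 281200) = √(-73655/562 - 281200) = √(-158108055/562) = 7*I*√1813402590/562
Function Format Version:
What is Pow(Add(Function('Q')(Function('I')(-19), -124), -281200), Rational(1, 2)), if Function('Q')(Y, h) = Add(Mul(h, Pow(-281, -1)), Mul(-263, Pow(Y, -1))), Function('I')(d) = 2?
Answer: Mul(Rational(7, 562), I, Pow(1813402590, Rational(1, 2))) ≈ Mul(530.41, I)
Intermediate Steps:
Function('Q')(Y, h) = Add(Mul(-263, Pow(Y, -1)), Mul(Rational(-1, 281), h)) (Function('Q')(Y, h) = Add(Mul(h, Rational(-1, 281)), Mul(-263, Pow(Y, -1))) = Add(Mul(Rational(-1, 281), h), Mul(-263, Pow(Y, -1))) = Add(Mul(-263, Pow(Y, -1)), Mul(Rational(-1, 281), h)))
Pow(Add(Function('Q')(Function('I')(-19), -124), -281200), Rational(1, 2)) = Pow(Add(Add(Mul(-263, Pow(2, -1)), Mul(Rational(-1, 281), -124)), -281200), Rational(1, 2)) = Pow(Add(Add(Mul(-263, Rational(1, 2)), Rational(124, 281)), -281200), Rational(1, 2)) = Pow(Add(Add(Rational(-263, 2), Rational(124, 281)), -281200), Rational(1, 2)) = Pow(Add(Rational(-73655, 562), -281200), Rational(1, 2)) = Pow(Rational(-158108055, 562), Rational(1, 2)) = Mul(Rational(7, 562), I, Pow(1813402590, Rational(1, 2)))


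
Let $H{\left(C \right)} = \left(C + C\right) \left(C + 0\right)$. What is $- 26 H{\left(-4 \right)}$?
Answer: $-832$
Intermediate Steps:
$H{\left(C \right)} = 2 C^{2}$ ($H{\left(C \right)} = 2 C C = 2 C^{2}$)
$- 26 H{\left(-4 \right)} = - 26 \cdot 2 \left(-4\right)^{2} = - 26 \cdot 2 \cdot 16 = \left(-26\right) 32 = -832$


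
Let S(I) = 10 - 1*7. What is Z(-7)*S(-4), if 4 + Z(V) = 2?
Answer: -6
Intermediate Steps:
Z(V) = -2 (Z(V) = -4 + 2 = -2)
S(I) = 3 (S(I) = 10 - 7 = 3)
Z(-7)*S(-4) = -2*3 = -6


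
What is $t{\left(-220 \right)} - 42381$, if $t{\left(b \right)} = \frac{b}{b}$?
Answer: $-42380$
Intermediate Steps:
$t{\left(b \right)} = 1$
$t{\left(-220 \right)} - 42381 = 1 - 42381 = -42380$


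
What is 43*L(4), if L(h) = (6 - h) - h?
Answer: -86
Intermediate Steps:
L(h) = 6 - 2*h
43*L(4) = 43*(6 - 2*4) = 43*(6 - 8) = 43*(-2) = -86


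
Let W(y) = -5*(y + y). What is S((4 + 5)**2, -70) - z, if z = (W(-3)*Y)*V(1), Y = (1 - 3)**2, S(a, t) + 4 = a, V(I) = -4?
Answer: 557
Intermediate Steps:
W(y) = -10*y
S(a, t) = -4 + a
Y = 4 (Y = (-2)**2 = 4)
z = -480 (z = (-10*(-3)*4)*(-4) = (30*4)*(-4) = 120*(-4) = -480)
S((4 + 5)**2, -70) - z = (-4 + (4 + 5)**2) - 1*(-480) = (-4 + 9**2) + 480 = (-4 + 81) + 480 = 77 + 480 = 557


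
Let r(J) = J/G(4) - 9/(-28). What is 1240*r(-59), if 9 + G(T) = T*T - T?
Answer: -503750/21 ≈ -23988.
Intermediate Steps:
G(T) = -9 + T**2 - T (G(T) = -9 + (T*T - T) = -9 + (T**2 - T) = -9 + T**2 - T)
r(J) = 9/28 + J/3 (r(J) = J/(-9 + 4**2 - 1*4) - 9/(-28) = J/(-9 + 16 - 4) - 9*(-1/28) = J/3 + 9/28 = 9/28 + J/3)
1240*r(-59) = 1240*(9/28 + (1/3)*(-59)) = 1240*(9/28 - 59/3) = 1240*(-1625/84) = -503750/21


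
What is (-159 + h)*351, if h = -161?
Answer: -112320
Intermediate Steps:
(-159 + h)*351 = (-159 - 161)*351 = -320*351 = -112320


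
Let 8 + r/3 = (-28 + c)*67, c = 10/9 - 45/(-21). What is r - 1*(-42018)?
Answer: 777421/21 ≈ 37020.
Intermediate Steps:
c = 205/63 (c = 10*(⅑) - 45*(-1/21) = 10/9 + 15/7 = 205/63 ≈ 3.2540)
r = -104957/21 (r = -24 + 3*((-28 + 205/63)*67) = -24 + 3*(-1559/63*67) = -24 + 3*(-104453/63) = -24 - 104453/21 = -104957/21 ≈ -4998.0)
r - 1*(-42018) = -104957/21 - 1*(-42018) = -104957/21 + 42018 = 777421/21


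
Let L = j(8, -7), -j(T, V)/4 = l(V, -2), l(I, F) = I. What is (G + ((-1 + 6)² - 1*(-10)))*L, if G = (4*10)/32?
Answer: 1015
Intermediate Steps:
j(T, V) = -4*V
L = 28 (L = -4*(-7) = 28)
G = 5/4 (G = 40*(1/32) = 5/4 ≈ 1.2500)
(G + ((-1 + 6)² - 1*(-10)))*L = (5/4 + ((-1 + 6)² - 1*(-10)))*28 = (5/4 + (5² + 10))*28 = (5/4 + (25 + 10))*28 = (5/4 + 35)*28 = (145/4)*28 = 1015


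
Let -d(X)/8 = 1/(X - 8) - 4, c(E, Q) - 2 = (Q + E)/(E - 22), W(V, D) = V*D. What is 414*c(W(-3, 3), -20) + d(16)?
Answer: 38635/31 ≈ 1246.3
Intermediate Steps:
W(V, D) = D*V
c(E, Q) = 2 + (E + Q)/(-22 + E) (c(E, Q) = 2 + (Q + E)/(E - 22) = 2 + (E + Q)/(-22 + E))
d(X) = 32 - 8/(-8 + X) (d(X) = -8*(1/(X - 8) - 4) = -8*(1/(-8 + X) - 4) = -8*(-4 + 1/(-8 + X)) = 32 - 8/(-8 + X))
414*c(W(-3, 3), -20) + d(16) = 414*((-44 - 20 + 3*(3*(-3)))/(-22 + 3*(-3))) + 8*(-33 + 4*16)/(-8 + 16) = 414*((-44 - 20 + 3*(-9))/(-22 - 9)) + 8*(-33 + 64)/8 = 414*((-44 - 20 - 27)/(-31)) + 8*(⅛)*31 = 414*(-1/31*(-91)) + 31 = 414*(91/31) + 31 = 37674/31 + 31 = 38635/31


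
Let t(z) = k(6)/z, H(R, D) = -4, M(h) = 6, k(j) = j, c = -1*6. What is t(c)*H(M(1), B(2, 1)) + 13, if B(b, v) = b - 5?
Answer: 17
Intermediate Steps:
c = -6
B(b, v) = -5 + b
t(z) = 6/z
t(c)*H(M(1), B(2, 1)) + 13 = (6/(-6))*(-4) + 13 = (6*(-⅙))*(-4) + 13 = -1*(-4) + 13 = 4 + 13 = 17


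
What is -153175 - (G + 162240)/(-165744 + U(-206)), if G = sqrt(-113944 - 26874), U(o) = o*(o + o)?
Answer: -1548425795/10109 + I*sqrt(140818)/80872 ≈ -1.5317e+5 + 0.0046401*I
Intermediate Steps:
U(o) = 2*o**2 (U(o) = o*(2*o) = 2*o**2)
G = I*sqrt(140818) (G = sqrt(-140818) = I*sqrt(140818) ≈ 375.26*I)
-153175 - (G + 162240)/(-165744 + U(-206)) = -153175 - (I*sqrt(140818) + 162240)/(-165744 + 2*(-206)**2) = -153175 - (162240 + I*sqrt(140818))/(-165744 + 2*42436) = -153175 - (162240 + I*sqrt(140818))/(-165744 + 84872) = -153175 - (162240 + I*sqrt(140818))/(-80872) = -153175 - (162240 + I*sqrt(140818))*(-1)/80872 = -153175 - (-20280/10109 - I*sqrt(140818)/80872) = -153175 + (20280/10109 + I*sqrt(140818)/80872) = -1548425795/10109 + I*sqrt(140818)/80872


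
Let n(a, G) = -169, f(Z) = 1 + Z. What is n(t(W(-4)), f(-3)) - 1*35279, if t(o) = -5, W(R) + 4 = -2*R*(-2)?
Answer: -35448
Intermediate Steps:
W(R) = -4 + 4*R (W(R) = -4 - 2*R*(-2) = -4 + 4*R)
n(t(W(-4)), f(-3)) - 1*35279 = -169 - 1*35279 = -169 - 35279 = -35448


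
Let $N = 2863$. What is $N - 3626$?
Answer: $-763$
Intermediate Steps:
$N - 3626 = 2863 - 3626 = -763$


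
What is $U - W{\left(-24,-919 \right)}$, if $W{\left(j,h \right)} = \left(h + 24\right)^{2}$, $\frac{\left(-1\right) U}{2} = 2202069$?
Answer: $-5205163$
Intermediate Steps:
$U = -4404138$ ($U = \left(-2\right) 2202069 = -4404138$)
$W{\left(j,h \right)} = \left(24 + h\right)^{2}$
$U - W{\left(-24,-919 \right)} = -4404138 - \left(24 - 919\right)^{2} = -4404138 - \left(-895\right)^{2} = -4404138 - 801025 = -5205163$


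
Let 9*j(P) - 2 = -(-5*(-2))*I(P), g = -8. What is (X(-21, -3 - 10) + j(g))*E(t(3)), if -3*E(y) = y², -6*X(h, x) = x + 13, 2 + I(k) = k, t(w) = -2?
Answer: -136/9 ≈ -15.111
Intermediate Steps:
I(k) = -2 + k
X(h, x) = -13/6 - x/6 (X(h, x) = -(x + 13)/6 = -(13 + x)/6 = -13/6 - x/6)
E(y) = -y²/3
j(P) = 22/9 - 10*P/9 (j(P) = 2/9 + (-(-5*(-2))*(-2 + P))/9 = 2/9 + (-10*(-2 + P))/9 = 2/9 + (-(-20 + 10*P))/9 = 2/9 + (20 - 10*P)/9 = 2/9 + (20/9 - 10*P/9) = 22/9 - 10*P/9)
(X(-21, -3 - 10) + j(g))*E(t(3)) = ((-13/6 - (-3 - 10)/6) + (22/9 - 10/9*(-8)))*(-⅓*(-2)²) = ((-13/6 - ⅙*(-13)) + (22/9 + 80/9))*(-⅓*4) = ((-13/6 + 13/6) + 34/3)*(-4/3) = (0 + 34/3)*(-4/3) = (34/3)*(-4/3) = -136/9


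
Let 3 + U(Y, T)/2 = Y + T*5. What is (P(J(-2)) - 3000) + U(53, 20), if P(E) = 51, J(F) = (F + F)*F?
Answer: -2649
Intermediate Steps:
J(F) = 2*F² (J(F) = (2*F)*F = 2*F²)
U(Y, T) = -6 + 2*Y + 10*T (U(Y, T) = -6 + 2*(Y + T*5) = -6 + 2*(Y + 5*T) = -6 + (2*Y + 10*T) = -6 + 2*Y + 10*T)
(P(J(-2)) - 3000) + U(53, 20) = (51 - 3000) + (-6 + 2*53 + 10*20) = -2949 + (-6 + 106 + 200) = -2949 + 300 = -2649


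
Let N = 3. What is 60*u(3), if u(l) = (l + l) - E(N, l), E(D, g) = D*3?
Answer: -180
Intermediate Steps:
E(D, g) = 3*D
u(l) = -9 + 2*l (u(l) = (l + l) - 3*3 = 2*l - 1*9 = 2*l - 9 = -9 + 2*l)
60*u(3) = 60*(-9 + 2*3) = 60*(-9 + 6) = 60*(-3) = -180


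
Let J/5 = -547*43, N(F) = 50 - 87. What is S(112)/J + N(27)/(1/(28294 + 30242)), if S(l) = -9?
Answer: -254712672351/117605 ≈ -2.1658e+6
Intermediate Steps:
N(F) = -37
J = -117605 (J = 5*(-547*43) = 5*(-23521) = -117605)
S(112)/J + N(27)/(1/(28294 + 30242)) = -9/(-117605) - 37/(1/(28294 + 30242)) = -9*(-1/117605) - 37/(1/58536) = 9/117605 - 37/1/58536 = 9/117605 - 37*58536 = 9/117605 - 2165832 = -254712672351/117605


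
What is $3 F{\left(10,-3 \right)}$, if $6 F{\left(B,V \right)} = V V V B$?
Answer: $-135$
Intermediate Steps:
$F{\left(B,V \right)} = \frac{B V^{3}}{6}$ ($F{\left(B,V \right)} = \frac{V V V B}{6} = \frac{V^{2} B V}{6} = \frac{B V^{3}}{6}$)
$3 F{\left(10,-3 \right)} = 3 \cdot \frac{1}{6} \cdot 10 \left(-3\right)^{3} = 3 \cdot \frac{1}{6} \cdot 10 \left(-27\right) = 3 \left(-45\right) = -135$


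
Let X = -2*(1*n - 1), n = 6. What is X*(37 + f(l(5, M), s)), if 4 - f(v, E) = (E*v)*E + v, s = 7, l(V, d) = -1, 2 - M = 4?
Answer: -910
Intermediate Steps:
M = -2 (M = 2 - 1*4 = 2 - 4 = -2)
f(v, E) = 4 - v - v*E**2 (f(v, E) = 4 - ((E*v)*E + v) = 4 - (v*E**2 + v) = 4 - (v + v*E**2) = 4 + (-v - v*E**2) = 4 - v - v*E**2)
X = -10 (X = -2*(1*6 - 1) = -2*(6 - 1) = -2*5 = -10)
X*(37 + f(l(5, M), s)) = -10*(37 + (4 - 1*(-1) - 1*(-1)*7**2)) = -10*(37 + (4 + 1 - 1*(-1)*49)) = -10*(37 + (4 + 1 + 49)) = -10*(37 + 54) = -10*91 = -910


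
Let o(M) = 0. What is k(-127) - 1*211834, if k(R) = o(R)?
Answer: -211834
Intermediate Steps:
k(R) = 0
k(-127) - 1*211834 = 0 - 1*211834 = 0 - 211834 = -211834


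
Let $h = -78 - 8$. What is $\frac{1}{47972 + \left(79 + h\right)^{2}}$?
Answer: $\frac{1}{48021} \approx 2.0824 \cdot 10^{-5}$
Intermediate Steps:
$h = -86$ ($h = -78 - 8 = -86$)
$\frac{1}{47972 + \left(79 + h\right)^{2}} = \frac{1}{47972 + \left(79 - 86\right)^{2}} = \frac{1}{47972 + \left(-7\right)^{2}} = \frac{1}{47972 + 49} = \frac{1}{48021}$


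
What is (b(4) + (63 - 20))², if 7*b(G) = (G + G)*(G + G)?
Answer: 133225/49 ≈ 2718.9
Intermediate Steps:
b(G) = 4*G²/7 (b(G) = ((G + G)*(G + G))/7 = ((2*G)*(2*G))/7 = (4*G²)/7 = 4*G²/7)
(b(4) + (63 - 20))² = ((4/7)*4² + (63 - 20))² = ((4/7)*16 + 43)² = (64/7 + 43)² = (365/7)² = 133225/49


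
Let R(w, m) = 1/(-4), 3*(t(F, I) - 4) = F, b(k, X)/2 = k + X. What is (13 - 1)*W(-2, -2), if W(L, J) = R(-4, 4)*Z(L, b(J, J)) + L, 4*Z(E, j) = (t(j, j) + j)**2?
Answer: -172/3 ≈ -57.333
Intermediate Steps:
b(k, X) = 2*X + 2*k (b(k, X) = 2*(k + X) = 2*(X + k) = 2*X + 2*k)
t(F, I) = 4 + F/3
Z(E, j) = (4 + 4*j/3)**2/4 (Z(E, j) = ((4 + j/3) + j)**2/4 = (4 + 4*j/3)**2/4)
R(w, m) = -1/4
W(L, J) = L - (3 + 4*J)**2/9 (W(L, J) = -(3 + (2*J + 2*J))**2/9 + L = -(3 + 4*J)**2/9 + L = L - (3 + 4*J)**2/9)
(13 - 1)*W(-2, -2) = (13 - 1)*(-2 - (3 + 4*(-2))**2/9) = 12*(-2 - (3 - 8)**2/9) = 12*(-2 - 1/9*(-5)**2) = 12*(-2 - 1/9*25) = 12*(-2 - 25/9) = 12*(-43/9) = -172/3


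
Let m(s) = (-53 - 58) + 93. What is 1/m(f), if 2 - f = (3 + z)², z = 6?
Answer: -1/18 ≈ -0.055556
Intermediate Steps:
f = -79 (f = 2 - (3 + 6)² = 2 - 1*9² = 2 - 1*81 = 2 - 81 = -79)
m(s) = -18 (m(s) = -111 + 93 = -18)
1/m(f) = 1/(-18) = -1/18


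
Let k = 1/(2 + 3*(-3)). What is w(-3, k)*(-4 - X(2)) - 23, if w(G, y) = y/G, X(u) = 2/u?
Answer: -488/21 ≈ -23.238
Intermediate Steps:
k = -⅐ (k = 1/(2 - 9) = 1/(-7) = -⅐ ≈ -0.14286)
w(-3, k)*(-4 - X(2)) - 23 = (-⅐/(-3))*(-4 - 2/2) - 23 = (-⅐*(-⅓))*(-4 - 2/2) - 23 = (-4 - 1*1)/21 - 23 = (-4 - 1)/21 - 23 = (1/21)*(-5) - 23 = -5/21 - 23 = -488/21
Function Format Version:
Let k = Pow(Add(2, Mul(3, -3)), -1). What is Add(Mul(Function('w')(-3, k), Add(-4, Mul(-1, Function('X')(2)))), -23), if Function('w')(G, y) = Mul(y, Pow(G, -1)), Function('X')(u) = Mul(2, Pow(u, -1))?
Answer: Rational(-488, 21) ≈ -23.238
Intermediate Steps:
k = Rational(-1, 7) (k = Pow(Add(2, -9), -1) = Pow(-7, -1) = Rational(-1, 7) ≈ -0.14286)
Add(Mul(Function('w')(-3, k), Add(-4, Mul(-1, Function('X')(2)))), -23) = Add(Mul(Mul(Rational(-1, 7), Pow(-3, -1)), Add(-4, Mul(-1, Mul(2, Pow(2, -1))))), -23) = Add(Mul(Mul(Rational(-1, 7), Rational(-1, 3)), Add(-4, Mul(-1, Mul(2, Rational(1, 2))))), -23) = Add(Mul(Rational(1, 21), Add(-4, Mul(-1, 1))), -23) = Add(Mul(Rational(1, 21), Add(-4, -1)), -23) = Add(Mul(Rational(1, 21), -5), -23) = Add(Rational(-5, 21), -23) = Rational(-488, 21)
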